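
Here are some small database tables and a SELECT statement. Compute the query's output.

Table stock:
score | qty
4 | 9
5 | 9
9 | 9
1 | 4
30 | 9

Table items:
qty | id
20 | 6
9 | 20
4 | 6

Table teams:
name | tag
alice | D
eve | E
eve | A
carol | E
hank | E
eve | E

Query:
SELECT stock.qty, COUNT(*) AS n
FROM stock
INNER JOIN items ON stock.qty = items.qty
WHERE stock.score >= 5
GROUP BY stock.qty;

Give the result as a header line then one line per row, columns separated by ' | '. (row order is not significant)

== RESULT ==
stock.qty | n
9 | 3

Derivation:
After JOIN items (5 rows):
stock.score | stock.qty | items.qty | items.id
4 | 9 | 9 | 20
5 | 9 | 9 | 20
9 | 9 | 9 | 20
1 | 4 | 4 | 6
30 | 9 | 9 | 20
After WHERE (3 rows):
stock.score | stock.qty | items.qty | items.id
5 | 9 | 9 | 20
9 | 9 | 9 | 20
30 | 9 | 9 | 20
After GROUP BY (1 rows):
stock.qty | n
9 | 3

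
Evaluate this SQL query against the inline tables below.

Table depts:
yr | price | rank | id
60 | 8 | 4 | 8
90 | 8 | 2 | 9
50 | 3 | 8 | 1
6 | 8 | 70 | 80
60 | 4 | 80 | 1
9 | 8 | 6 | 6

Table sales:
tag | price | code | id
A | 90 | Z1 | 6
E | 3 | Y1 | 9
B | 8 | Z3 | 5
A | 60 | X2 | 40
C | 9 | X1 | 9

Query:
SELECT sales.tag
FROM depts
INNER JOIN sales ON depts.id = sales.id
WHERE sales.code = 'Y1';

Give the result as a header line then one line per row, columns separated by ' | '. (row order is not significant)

After JOIN sales (3 rows):
depts.yr | depts.price | depts.rank | depts.id | sales.tag | sales.price | sales.code | sales.id
90 | 8 | 2 | 9 | E | 3 | Y1 | 9
90 | 8 | 2 | 9 | C | 9 | X1 | 9
9 | 8 | 6 | 6 | A | 90 | Z1 | 6
After WHERE (1 rows):
depts.yr | depts.price | depts.rank | depts.id | sales.tag | sales.price | sales.code | sales.id
90 | 8 | 2 | 9 | E | 3 | Y1 | 9
After SELECT (1 rows):
sales.tag
E

== RESULT ==
sales.tag
E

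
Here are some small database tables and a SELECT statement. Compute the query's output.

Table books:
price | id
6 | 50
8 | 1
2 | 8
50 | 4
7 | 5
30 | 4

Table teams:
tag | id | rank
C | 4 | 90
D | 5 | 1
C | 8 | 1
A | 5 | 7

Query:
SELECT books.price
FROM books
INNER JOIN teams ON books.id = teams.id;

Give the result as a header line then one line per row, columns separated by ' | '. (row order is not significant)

== RESULT ==
books.price
2
50
7
7
30

Derivation:
After JOIN teams (5 rows):
books.price | books.id | teams.tag | teams.id | teams.rank
2 | 8 | C | 8 | 1
50 | 4 | C | 4 | 90
7 | 5 | D | 5 | 1
7 | 5 | A | 5 | 7
30 | 4 | C | 4 | 90
After SELECT (5 rows):
books.price
2
50
7
7
30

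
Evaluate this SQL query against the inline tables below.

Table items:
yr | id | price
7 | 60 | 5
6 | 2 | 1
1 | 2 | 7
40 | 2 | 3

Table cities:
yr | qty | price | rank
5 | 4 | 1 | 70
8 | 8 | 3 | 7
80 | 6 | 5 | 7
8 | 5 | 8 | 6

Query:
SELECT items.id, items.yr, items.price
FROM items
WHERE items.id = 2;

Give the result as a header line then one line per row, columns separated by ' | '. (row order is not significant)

== RESULT ==
items.id | items.yr | items.price
2 | 6 | 1
2 | 1 | 7
2 | 40 | 3

Derivation:
After WHERE (3 rows):
items.yr | items.id | items.price
6 | 2 | 1
1 | 2 | 7
40 | 2 | 3
After SELECT (3 rows):
items.id | items.yr | items.price
2 | 6 | 1
2 | 1 | 7
2 | 40 | 3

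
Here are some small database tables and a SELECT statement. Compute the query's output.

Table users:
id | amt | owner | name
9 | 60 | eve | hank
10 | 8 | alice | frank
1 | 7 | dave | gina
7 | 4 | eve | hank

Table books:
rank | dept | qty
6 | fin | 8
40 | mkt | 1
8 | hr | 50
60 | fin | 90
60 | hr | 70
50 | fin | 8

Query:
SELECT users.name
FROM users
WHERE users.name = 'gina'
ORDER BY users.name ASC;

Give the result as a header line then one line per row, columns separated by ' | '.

== RESULT ==
users.name
gina

Derivation:
After WHERE (1 rows):
users.id | users.amt | users.owner | users.name
1 | 7 | dave | gina
After SELECT (1 rows):
users.name
gina
After ORDER BY (1 rows):
users.name
gina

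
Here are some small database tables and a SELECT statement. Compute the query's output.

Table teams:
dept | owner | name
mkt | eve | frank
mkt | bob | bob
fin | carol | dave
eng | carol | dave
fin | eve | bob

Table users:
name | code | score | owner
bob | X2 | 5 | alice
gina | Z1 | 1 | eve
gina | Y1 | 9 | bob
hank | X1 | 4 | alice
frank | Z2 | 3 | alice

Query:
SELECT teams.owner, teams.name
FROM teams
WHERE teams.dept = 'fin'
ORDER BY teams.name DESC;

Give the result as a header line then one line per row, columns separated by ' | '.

== RESULT ==
teams.owner | teams.name
carol | dave
eve | bob

Derivation:
After WHERE (2 rows):
teams.dept | teams.owner | teams.name
fin | carol | dave
fin | eve | bob
After SELECT (2 rows):
teams.owner | teams.name
carol | dave
eve | bob
After ORDER BY (2 rows):
teams.owner | teams.name
carol | dave
eve | bob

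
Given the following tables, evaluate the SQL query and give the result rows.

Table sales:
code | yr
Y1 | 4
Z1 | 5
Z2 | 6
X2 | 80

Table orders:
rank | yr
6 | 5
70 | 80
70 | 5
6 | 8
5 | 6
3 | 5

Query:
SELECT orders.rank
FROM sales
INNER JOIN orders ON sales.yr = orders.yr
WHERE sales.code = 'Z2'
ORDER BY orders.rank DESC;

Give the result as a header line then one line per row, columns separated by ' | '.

After JOIN orders (5 rows):
sales.code | sales.yr | orders.rank | orders.yr
Z1 | 5 | 6 | 5
Z1 | 5 | 70 | 5
Z1 | 5 | 3 | 5
Z2 | 6 | 5 | 6
X2 | 80 | 70 | 80
After WHERE (1 rows):
sales.code | sales.yr | orders.rank | orders.yr
Z2 | 6 | 5 | 6
After SELECT (1 rows):
orders.rank
5
After ORDER BY (1 rows):
orders.rank
5

== RESULT ==
orders.rank
5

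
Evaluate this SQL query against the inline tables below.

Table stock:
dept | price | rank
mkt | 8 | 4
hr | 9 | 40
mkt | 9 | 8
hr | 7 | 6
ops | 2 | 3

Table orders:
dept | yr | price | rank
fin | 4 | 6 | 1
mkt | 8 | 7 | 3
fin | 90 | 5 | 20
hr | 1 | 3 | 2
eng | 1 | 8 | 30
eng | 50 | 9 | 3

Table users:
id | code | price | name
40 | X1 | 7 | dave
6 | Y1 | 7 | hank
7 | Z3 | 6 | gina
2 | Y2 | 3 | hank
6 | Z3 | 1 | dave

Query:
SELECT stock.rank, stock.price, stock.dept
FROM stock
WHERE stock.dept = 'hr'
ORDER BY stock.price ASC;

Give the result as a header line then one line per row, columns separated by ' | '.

== RESULT ==
stock.rank | stock.price | stock.dept
6 | 7 | hr
40 | 9 | hr

Derivation:
After WHERE (2 rows):
stock.dept | stock.price | stock.rank
hr | 9 | 40
hr | 7 | 6
After SELECT (2 rows):
stock.rank | stock.price | stock.dept
40 | 9 | hr
6 | 7 | hr
After ORDER BY (2 rows):
stock.rank | stock.price | stock.dept
6 | 7 | hr
40 | 9 | hr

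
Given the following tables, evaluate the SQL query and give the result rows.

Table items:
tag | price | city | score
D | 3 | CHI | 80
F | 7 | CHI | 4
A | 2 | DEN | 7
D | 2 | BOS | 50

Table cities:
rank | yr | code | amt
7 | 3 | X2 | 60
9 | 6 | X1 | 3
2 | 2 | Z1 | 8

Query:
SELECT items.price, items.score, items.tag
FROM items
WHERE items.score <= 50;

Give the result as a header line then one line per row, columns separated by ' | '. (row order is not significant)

== RESULT ==
items.price | items.score | items.tag
7 | 4 | F
2 | 7 | A
2 | 50 | D

Derivation:
After WHERE (3 rows):
items.tag | items.price | items.city | items.score
F | 7 | CHI | 4
A | 2 | DEN | 7
D | 2 | BOS | 50
After SELECT (3 rows):
items.price | items.score | items.tag
7 | 4 | F
2 | 7 | A
2 | 50 | D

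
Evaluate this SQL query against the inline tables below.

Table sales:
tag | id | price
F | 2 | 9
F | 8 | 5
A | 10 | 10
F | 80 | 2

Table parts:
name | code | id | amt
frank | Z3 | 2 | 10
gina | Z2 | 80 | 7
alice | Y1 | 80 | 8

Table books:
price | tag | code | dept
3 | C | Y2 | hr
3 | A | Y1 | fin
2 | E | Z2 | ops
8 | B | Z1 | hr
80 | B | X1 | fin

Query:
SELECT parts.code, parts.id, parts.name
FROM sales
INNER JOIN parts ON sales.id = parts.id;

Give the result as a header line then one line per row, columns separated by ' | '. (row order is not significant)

== RESULT ==
parts.code | parts.id | parts.name
Z3 | 2 | frank
Z2 | 80 | gina
Y1 | 80 | alice

Derivation:
After JOIN parts (3 rows):
sales.tag | sales.id | sales.price | parts.name | parts.code | parts.id | parts.amt
F | 2 | 9 | frank | Z3 | 2 | 10
F | 80 | 2 | gina | Z2 | 80 | 7
F | 80 | 2 | alice | Y1 | 80 | 8
After SELECT (3 rows):
parts.code | parts.id | parts.name
Z3 | 2 | frank
Z2 | 80 | gina
Y1 | 80 | alice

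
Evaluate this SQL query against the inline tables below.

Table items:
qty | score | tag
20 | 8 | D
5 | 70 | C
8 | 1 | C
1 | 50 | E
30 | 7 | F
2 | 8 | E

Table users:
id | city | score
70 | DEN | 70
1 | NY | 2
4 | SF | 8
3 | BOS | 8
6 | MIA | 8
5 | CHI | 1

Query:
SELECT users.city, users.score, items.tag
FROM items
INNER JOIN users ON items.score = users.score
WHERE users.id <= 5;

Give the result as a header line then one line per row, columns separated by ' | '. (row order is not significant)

== RESULT ==
users.city | users.score | items.tag
SF | 8 | D
BOS | 8 | D
CHI | 1 | C
SF | 8 | E
BOS | 8 | E

Derivation:
After JOIN users (8 rows):
items.qty | items.score | items.tag | users.id | users.city | users.score
20 | 8 | D | 4 | SF | 8
20 | 8 | D | 3 | BOS | 8
20 | 8 | D | 6 | MIA | 8
5 | 70 | C | 70 | DEN | 70
8 | 1 | C | 5 | CHI | 1
2 | 8 | E | 4 | SF | 8
2 | 8 | E | 3 | BOS | 8
2 | 8 | E | 6 | MIA | 8
After WHERE (5 rows):
items.qty | items.score | items.tag | users.id | users.city | users.score
20 | 8 | D | 4 | SF | 8
20 | 8 | D | 3 | BOS | 8
8 | 1 | C | 5 | CHI | 1
2 | 8 | E | 4 | SF | 8
2 | 8 | E | 3 | BOS | 8
After SELECT (5 rows):
users.city | users.score | items.tag
SF | 8 | D
BOS | 8 | D
CHI | 1 | C
SF | 8 | E
BOS | 8 | E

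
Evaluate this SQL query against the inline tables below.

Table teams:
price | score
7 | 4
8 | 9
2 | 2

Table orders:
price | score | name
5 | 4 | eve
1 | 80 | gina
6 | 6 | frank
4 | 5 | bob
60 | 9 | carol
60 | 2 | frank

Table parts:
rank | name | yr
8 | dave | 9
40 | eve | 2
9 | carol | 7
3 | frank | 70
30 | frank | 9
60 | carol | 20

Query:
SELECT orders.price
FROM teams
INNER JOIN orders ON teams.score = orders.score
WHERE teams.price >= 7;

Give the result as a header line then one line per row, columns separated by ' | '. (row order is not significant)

After JOIN orders (3 rows):
teams.price | teams.score | orders.price | orders.score | orders.name
7 | 4 | 5 | 4 | eve
8 | 9 | 60 | 9 | carol
2 | 2 | 60 | 2 | frank
After WHERE (2 rows):
teams.price | teams.score | orders.price | orders.score | orders.name
7 | 4 | 5 | 4 | eve
8 | 9 | 60 | 9 | carol
After SELECT (2 rows):
orders.price
5
60

== RESULT ==
orders.price
5
60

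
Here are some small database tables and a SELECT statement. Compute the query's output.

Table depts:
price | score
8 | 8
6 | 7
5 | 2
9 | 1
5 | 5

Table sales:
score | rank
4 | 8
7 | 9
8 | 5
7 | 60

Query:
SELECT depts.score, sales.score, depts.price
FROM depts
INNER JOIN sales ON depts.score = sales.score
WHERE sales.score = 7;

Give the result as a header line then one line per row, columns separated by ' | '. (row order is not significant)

== RESULT ==
depts.score | sales.score | depts.price
7 | 7 | 6
7 | 7 | 6

Derivation:
After JOIN sales (3 rows):
depts.price | depts.score | sales.score | sales.rank
8 | 8 | 8 | 5
6 | 7 | 7 | 9
6 | 7 | 7 | 60
After WHERE (2 rows):
depts.price | depts.score | sales.score | sales.rank
6 | 7 | 7 | 9
6 | 7 | 7 | 60
After SELECT (2 rows):
depts.score | sales.score | depts.price
7 | 7 | 6
7 | 7 | 6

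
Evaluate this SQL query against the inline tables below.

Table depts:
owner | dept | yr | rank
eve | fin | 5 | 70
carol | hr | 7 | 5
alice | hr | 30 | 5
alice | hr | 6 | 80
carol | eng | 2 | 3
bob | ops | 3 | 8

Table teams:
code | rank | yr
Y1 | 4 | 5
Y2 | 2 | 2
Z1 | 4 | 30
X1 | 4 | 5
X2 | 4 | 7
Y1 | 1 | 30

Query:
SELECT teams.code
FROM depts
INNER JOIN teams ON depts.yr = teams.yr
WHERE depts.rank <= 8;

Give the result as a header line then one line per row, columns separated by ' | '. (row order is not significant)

== RESULT ==
teams.code
X2
Z1
Y1
Y2

Derivation:
After JOIN teams (6 rows):
depts.owner | depts.dept | depts.yr | depts.rank | teams.code | teams.rank | teams.yr
eve | fin | 5 | 70 | Y1 | 4 | 5
eve | fin | 5 | 70 | X1 | 4 | 5
carol | hr | 7 | 5 | X2 | 4 | 7
alice | hr | 30 | 5 | Z1 | 4 | 30
alice | hr | 30 | 5 | Y1 | 1 | 30
carol | eng | 2 | 3 | Y2 | 2 | 2
After WHERE (4 rows):
depts.owner | depts.dept | depts.yr | depts.rank | teams.code | teams.rank | teams.yr
carol | hr | 7 | 5 | X2 | 4 | 7
alice | hr | 30 | 5 | Z1 | 4 | 30
alice | hr | 30 | 5 | Y1 | 1 | 30
carol | eng | 2 | 3 | Y2 | 2 | 2
After SELECT (4 rows):
teams.code
X2
Z1
Y1
Y2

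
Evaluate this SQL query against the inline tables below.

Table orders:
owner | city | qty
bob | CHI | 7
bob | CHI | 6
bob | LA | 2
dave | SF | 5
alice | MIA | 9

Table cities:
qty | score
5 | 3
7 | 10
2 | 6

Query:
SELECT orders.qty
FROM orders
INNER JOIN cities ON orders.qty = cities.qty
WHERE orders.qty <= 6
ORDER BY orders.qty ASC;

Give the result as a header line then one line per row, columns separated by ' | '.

After JOIN cities (3 rows):
orders.owner | orders.city | orders.qty | cities.qty | cities.score
bob | CHI | 7 | 7 | 10
bob | LA | 2 | 2 | 6
dave | SF | 5 | 5 | 3
After WHERE (2 rows):
orders.owner | orders.city | orders.qty | cities.qty | cities.score
bob | LA | 2 | 2 | 6
dave | SF | 5 | 5 | 3
After SELECT (2 rows):
orders.qty
2
5
After ORDER BY (2 rows):
orders.qty
2
5

== RESULT ==
orders.qty
2
5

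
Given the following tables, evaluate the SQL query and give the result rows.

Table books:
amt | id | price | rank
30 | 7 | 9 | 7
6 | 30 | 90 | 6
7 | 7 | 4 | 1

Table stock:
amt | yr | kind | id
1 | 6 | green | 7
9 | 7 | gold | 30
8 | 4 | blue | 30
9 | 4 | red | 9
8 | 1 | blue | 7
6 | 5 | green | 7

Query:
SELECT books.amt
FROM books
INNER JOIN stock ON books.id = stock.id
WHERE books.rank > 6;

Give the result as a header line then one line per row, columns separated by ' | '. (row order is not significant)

After JOIN stock (8 rows):
books.amt | books.id | books.price | books.rank | stock.amt | stock.yr | stock.kind | stock.id
30 | 7 | 9 | 7 | 1 | 6 | green | 7
30 | 7 | 9 | 7 | 8 | 1 | blue | 7
30 | 7 | 9 | 7 | 6 | 5 | green | 7
6 | 30 | 90 | 6 | 9 | 7 | gold | 30
6 | 30 | 90 | 6 | 8 | 4 | blue | 30
7 | 7 | 4 | 1 | 1 | 6 | green | 7
7 | 7 | 4 | 1 | 8 | 1 | blue | 7
7 | 7 | 4 | 1 | 6 | 5 | green | 7
After WHERE (3 rows):
books.amt | books.id | books.price | books.rank | stock.amt | stock.yr | stock.kind | stock.id
30 | 7 | 9 | 7 | 1 | 6 | green | 7
30 | 7 | 9 | 7 | 8 | 1 | blue | 7
30 | 7 | 9 | 7 | 6 | 5 | green | 7
After SELECT (3 rows):
books.amt
30
30
30

== RESULT ==
books.amt
30
30
30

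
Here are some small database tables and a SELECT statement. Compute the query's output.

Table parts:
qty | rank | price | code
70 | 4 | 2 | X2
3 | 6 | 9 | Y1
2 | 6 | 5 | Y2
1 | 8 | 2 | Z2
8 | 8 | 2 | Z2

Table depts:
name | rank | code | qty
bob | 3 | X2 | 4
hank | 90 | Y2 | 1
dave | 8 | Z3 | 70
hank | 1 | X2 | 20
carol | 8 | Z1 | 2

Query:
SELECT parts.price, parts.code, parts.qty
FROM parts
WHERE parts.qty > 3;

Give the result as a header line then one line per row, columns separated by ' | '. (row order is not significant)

== RESULT ==
parts.price | parts.code | parts.qty
2 | X2 | 70
2 | Z2 | 8

Derivation:
After WHERE (2 rows):
parts.qty | parts.rank | parts.price | parts.code
70 | 4 | 2 | X2
8 | 8 | 2 | Z2
After SELECT (2 rows):
parts.price | parts.code | parts.qty
2 | X2 | 70
2 | Z2 | 8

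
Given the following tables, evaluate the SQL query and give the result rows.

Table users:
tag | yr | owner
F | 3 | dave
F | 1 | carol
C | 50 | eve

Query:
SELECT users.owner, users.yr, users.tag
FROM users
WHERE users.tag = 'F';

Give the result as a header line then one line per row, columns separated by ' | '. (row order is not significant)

After WHERE (2 rows):
users.tag | users.yr | users.owner
F | 3 | dave
F | 1 | carol
After SELECT (2 rows):
users.owner | users.yr | users.tag
dave | 3 | F
carol | 1 | F

== RESULT ==
users.owner | users.yr | users.tag
dave | 3 | F
carol | 1 | F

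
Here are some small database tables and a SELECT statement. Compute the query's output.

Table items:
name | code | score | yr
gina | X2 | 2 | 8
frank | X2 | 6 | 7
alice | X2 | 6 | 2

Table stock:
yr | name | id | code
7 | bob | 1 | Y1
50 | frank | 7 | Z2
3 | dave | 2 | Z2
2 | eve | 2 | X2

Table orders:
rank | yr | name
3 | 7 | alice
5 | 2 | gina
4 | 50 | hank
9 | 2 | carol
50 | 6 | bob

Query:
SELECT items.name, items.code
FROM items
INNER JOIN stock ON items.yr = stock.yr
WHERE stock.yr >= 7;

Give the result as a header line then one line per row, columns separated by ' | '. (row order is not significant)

== RESULT ==
items.name | items.code
frank | X2

Derivation:
After JOIN stock (2 rows):
items.name | items.code | items.score | items.yr | stock.yr | stock.name | stock.id | stock.code
frank | X2 | 6 | 7 | 7 | bob | 1 | Y1
alice | X2 | 6 | 2 | 2 | eve | 2 | X2
After WHERE (1 rows):
items.name | items.code | items.score | items.yr | stock.yr | stock.name | stock.id | stock.code
frank | X2 | 6 | 7 | 7 | bob | 1 | Y1
After SELECT (1 rows):
items.name | items.code
frank | X2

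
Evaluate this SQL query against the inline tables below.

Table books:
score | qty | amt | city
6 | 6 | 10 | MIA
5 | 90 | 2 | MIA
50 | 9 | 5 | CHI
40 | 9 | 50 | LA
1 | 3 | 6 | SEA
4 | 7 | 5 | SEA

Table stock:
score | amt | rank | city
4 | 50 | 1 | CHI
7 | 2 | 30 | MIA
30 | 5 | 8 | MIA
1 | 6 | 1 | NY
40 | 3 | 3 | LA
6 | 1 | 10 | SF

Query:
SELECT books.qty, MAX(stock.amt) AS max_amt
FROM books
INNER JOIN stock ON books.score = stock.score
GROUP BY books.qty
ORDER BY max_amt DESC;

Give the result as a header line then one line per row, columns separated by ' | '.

== RESULT ==
books.qty | max_amt
7 | 50
3 | 6
9 | 3
6 | 1

Derivation:
After JOIN stock (4 rows):
books.score | books.qty | books.amt | books.city | stock.score | stock.amt | stock.rank | stock.city
6 | 6 | 10 | MIA | 6 | 1 | 10 | SF
40 | 9 | 50 | LA | 40 | 3 | 3 | LA
1 | 3 | 6 | SEA | 1 | 6 | 1 | NY
4 | 7 | 5 | SEA | 4 | 50 | 1 | CHI
After GROUP BY (4 rows):
books.qty | max_amt
6 | 1
9 | 3
3 | 6
7 | 50
After ORDER BY (4 rows):
books.qty | max_amt
7 | 50
3 | 6
9 | 3
6 | 1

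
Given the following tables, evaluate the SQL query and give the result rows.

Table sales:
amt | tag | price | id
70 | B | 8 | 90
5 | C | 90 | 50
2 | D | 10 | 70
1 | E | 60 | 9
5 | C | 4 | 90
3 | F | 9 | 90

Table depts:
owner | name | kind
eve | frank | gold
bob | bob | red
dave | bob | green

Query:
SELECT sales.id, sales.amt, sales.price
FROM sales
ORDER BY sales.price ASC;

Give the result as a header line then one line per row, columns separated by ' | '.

== RESULT ==
sales.id | sales.amt | sales.price
90 | 5 | 4
90 | 70 | 8
90 | 3 | 9
70 | 2 | 10
9 | 1 | 60
50 | 5 | 90

Derivation:
After SELECT (6 rows):
sales.id | sales.amt | sales.price
90 | 70 | 8
50 | 5 | 90
70 | 2 | 10
9 | 1 | 60
90 | 5 | 4
90 | 3 | 9
After ORDER BY (6 rows):
sales.id | sales.amt | sales.price
90 | 5 | 4
90 | 70 | 8
90 | 3 | 9
70 | 2 | 10
9 | 1 | 60
50 | 5 | 90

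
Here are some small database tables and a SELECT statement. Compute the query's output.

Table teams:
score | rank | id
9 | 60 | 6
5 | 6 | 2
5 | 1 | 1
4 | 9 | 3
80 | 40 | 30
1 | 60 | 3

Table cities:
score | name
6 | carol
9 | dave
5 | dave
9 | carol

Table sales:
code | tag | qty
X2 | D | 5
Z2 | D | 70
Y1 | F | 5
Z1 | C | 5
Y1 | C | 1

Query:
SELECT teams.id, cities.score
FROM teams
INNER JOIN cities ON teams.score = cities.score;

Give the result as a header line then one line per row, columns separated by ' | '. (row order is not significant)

== RESULT ==
teams.id | cities.score
6 | 9
6 | 9
2 | 5
1 | 5

Derivation:
After JOIN cities (4 rows):
teams.score | teams.rank | teams.id | cities.score | cities.name
9 | 60 | 6 | 9 | dave
9 | 60 | 6 | 9 | carol
5 | 6 | 2 | 5 | dave
5 | 1 | 1 | 5 | dave
After SELECT (4 rows):
teams.id | cities.score
6 | 9
6 | 9
2 | 5
1 | 5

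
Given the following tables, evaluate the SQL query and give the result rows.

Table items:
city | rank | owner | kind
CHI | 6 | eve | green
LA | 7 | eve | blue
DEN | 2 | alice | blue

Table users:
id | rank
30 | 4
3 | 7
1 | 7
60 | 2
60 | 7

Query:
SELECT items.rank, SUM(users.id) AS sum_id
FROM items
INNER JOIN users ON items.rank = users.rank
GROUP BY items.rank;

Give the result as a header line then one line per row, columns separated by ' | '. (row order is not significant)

After JOIN users (4 rows):
items.city | items.rank | items.owner | items.kind | users.id | users.rank
LA | 7 | eve | blue | 3 | 7
LA | 7 | eve | blue | 1 | 7
LA | 7 | eve | blue | 60 | 7
DEN | 2 | alice | blue | 60 | 2
After GROUP BY (2 rows):
items.rank | sum_id
7 | 64
2 | 60

== RESULT ==
items.rank | sum_id
7 | 64
2 | 60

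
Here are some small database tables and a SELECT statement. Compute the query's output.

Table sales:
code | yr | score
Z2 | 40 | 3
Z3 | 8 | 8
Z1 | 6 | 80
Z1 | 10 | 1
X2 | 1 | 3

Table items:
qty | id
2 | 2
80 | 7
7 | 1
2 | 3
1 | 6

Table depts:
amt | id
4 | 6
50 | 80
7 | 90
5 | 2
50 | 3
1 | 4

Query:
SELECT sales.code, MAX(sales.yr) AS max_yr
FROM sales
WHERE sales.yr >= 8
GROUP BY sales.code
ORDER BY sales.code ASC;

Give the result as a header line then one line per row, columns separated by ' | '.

After WHERE (3 rows):
sales.code | sales.yr | sales.score
Z2 | 40 | 3
Z3 | 8 | 8
Z1 | 10 | 1
After GROUP BY (3 rows):
sales.code | max_yr
Z2 | 40
Z3 | 8
Z1 | 10
After ORDER BY (3 rows):
sales.code | max_yr
Z1 | 10
Z2 | 40
Z3 | 8

== RESULT ==
sales.code | max_yr
Z1 | 10
Z2 | 40
Z3 | 8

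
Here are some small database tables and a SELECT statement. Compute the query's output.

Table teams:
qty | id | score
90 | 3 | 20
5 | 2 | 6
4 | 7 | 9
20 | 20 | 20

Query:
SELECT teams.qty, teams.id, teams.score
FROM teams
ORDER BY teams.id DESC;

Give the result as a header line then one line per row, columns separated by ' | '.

== RESULT ==
teams.qty | teams.id | teams.score
20 | 20 | 20
4 | 7 | 9
90 | 3 | 20
5 | 2 | 6

Derivation:
After SELECT (4 rows):
teams.qty | teams.id | teams.score
90 | 3 | 20
5 | 2 | 6
4 | 7 | 9
20 | 20 | 20
After ORDER BY (4 rows):
teams.qty | teams.id | teams.score
20 | 20 | 20
4 | 7 | 9
90 | 3 | 20
5 | 2 | 6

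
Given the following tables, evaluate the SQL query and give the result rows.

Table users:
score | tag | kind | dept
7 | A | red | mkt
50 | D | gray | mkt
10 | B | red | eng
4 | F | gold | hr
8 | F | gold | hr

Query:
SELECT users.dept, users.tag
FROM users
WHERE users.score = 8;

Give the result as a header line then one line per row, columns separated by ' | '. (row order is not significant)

== RESULT ==
users.dept | users.tag
hr | F

Derivation:
After WHERE (1 rows):
users.score | users.tag | users.kind | users.dept
8 | F | gold | hr
After SELECT (1 rows):
users.dept | users.tag
hr | F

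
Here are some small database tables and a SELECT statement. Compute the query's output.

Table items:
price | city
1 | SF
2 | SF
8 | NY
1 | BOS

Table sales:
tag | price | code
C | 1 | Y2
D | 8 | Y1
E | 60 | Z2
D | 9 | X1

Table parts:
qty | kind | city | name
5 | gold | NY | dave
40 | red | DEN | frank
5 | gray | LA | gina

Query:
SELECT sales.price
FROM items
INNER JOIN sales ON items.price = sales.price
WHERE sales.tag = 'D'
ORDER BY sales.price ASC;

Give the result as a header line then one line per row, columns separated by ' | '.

After JOIN sales (3 rows):
items.price | items.city | sales.tag | sales.price | sales.code
1 | SF | C | 1 | Y2
8 | NY | D | 8 | Y1
1 | BOS | C | 1 | Y2
After WHERE (1 rows):
items.price | items.city | sales.tag | sales.price | sales.code
8 | NY | D | 8 | Y1
After SELECT (1 rows):
sales.price
8
After ORDER BY (1 rows):
sales.price
8

== RESULT ==
sales.price
8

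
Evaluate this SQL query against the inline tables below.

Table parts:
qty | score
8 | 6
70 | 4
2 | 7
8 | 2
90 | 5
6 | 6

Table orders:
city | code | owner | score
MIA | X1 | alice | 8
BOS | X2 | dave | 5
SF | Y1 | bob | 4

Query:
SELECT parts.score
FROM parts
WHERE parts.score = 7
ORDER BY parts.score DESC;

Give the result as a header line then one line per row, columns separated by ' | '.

== RESULT ==
parts.score
7

Derivation:
After WHERE (1 rows):
parts.qty | parts.score
2 | 7
After SELECT (1 rows):
parts.score
7
After ORDER BY (1 rows):
parts.score
7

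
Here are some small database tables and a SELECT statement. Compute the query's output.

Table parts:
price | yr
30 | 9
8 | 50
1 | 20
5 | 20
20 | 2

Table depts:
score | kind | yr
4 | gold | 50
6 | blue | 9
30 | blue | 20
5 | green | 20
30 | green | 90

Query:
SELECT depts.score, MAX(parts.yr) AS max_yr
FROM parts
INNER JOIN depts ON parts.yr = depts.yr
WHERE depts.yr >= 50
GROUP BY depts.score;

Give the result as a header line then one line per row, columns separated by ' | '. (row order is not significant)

After JOIN depts (6 rows):
parts.price | parts.yr | depts.score | depts.kind | depts.yr
30 | 9 | 6 | blue | 9
8 | 50 | 4 | gold | 50
1 | 20 | 30 | blue | 20
1 | 20 | 5 | green | 20
5 | 20 | 30 | blue | 20
5 | 20 | 5 | green | 20
After WHERE (1 rows):
parts.price | parts.yr | depts.score | depts.kind | depts.yr
8 | 50 | 4 | gold | 50
After GROUP BY (1 rows):
depts.score | max_yr
4 | 50

== RESULT ==
depts.score | max_yr
4 | 50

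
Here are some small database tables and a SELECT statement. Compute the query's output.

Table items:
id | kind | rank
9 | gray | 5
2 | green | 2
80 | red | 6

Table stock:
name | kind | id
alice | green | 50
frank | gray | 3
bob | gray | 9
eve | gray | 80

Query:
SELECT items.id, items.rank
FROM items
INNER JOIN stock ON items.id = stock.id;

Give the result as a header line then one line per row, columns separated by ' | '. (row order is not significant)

After JOIN stock (2 rows):
items.id | items.kind | items.rank | stock.name | stock.kind | stock.id
9 | gray | 5 | bob | gray | 9
80 | red | 6 | eve | gray | 80
After SELECT (2 rows):
items.id | items.rank
9 | 5
80 | 6

== RESULT ==
items.id | items.rank
9 | 5
80 | 6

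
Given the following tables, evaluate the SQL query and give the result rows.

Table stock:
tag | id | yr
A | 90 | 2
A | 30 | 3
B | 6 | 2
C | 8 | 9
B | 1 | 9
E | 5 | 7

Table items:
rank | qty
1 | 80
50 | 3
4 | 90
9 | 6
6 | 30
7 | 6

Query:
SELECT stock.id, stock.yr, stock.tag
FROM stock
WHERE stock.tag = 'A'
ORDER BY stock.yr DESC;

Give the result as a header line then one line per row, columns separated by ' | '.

== RESULT ==
stock.id | stock.yr | stock.tag
30 | 3 | A
90 | 2 | A

Derivation:
After WHERE (2 rows):
stock.tag | stock.id | stock.yr
A | 90 | 2
A | 30 | 3
After SELECT (2 rows):
stock.id | stock.yr | stock.tag
90 | 2 | A
30 | 3 | A
After ORDER BY (2 rows):
stock.id | stock.yr | stock.tag
30 | 3 | A
90 | 2 | A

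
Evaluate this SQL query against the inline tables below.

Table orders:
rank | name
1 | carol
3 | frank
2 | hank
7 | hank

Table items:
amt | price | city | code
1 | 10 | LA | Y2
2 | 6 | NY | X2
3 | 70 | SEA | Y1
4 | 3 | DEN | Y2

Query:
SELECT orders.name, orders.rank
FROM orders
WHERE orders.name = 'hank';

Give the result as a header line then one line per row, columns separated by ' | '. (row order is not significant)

== RESULT ==
orders.name | orders.rank
hank | 2
hank | 7

Derivation:
After WHERE (2 rows):
orders.rank | orders.name
2 | hank
7 | hank
After SELECT (2 rows):
orders.name | orders.rank
hank | 2
hank | 7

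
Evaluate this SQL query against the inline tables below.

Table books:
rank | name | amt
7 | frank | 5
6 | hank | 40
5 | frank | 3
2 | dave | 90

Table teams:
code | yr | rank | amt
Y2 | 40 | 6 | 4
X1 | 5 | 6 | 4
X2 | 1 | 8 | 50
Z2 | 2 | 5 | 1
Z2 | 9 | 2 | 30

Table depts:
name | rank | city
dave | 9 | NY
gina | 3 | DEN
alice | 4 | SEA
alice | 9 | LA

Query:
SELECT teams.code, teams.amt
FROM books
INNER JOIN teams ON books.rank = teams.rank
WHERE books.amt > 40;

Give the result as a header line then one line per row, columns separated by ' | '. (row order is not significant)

After JOIN teams (4 rows):
books.rank | books.name | books.amt | teams.code | teams.yr | teams.rank | teams.amt
6 | hank | 40 | Y2 | 40 | 6 | 4
6 | hank | 40 | X1 | 5 | 6 | 4
5 | frank | 3 | Z2 | 2 | 5 | 1
2 | dave | 90 | Z2 | 9 | 2 | 30
After WHERE (1 rows):
books.rank | books.name | books.amt | teams.code | teams.yr | teams.rank | teams.amt
2 | dave | 90 | Z2 | 9 | 2 | 30
After SELECT (1 rows):
teams.code | teams.amt
Z2 | 30

== RESULT ==
teams.code | teams.amt
Z2 | 30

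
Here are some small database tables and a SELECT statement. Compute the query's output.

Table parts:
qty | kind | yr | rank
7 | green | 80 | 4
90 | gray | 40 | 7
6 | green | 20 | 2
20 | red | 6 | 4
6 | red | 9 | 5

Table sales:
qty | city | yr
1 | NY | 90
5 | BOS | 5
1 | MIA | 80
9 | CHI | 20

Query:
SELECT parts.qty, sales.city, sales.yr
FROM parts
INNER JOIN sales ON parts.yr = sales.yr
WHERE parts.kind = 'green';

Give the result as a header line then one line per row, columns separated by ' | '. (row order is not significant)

After JOIN sales (2 rows):
parts.qty | parts.kind | parts.yr | parts.rank | sales.qty | sales.city | sales.yr
7 | green | 80 | 4 | 1 | MIA | 80
6 | green | 20 | 2 | 9 | CHI | 20
After WHERE (2 rows):
parts.qty | parts.kind | parts.yr | parts.rank | sales.qty | sales.city | sales.yr
7 | green | 80 | 4 | 1 | MIA | 80
6 | green | 20 | 2 | 9 | CHI | 20
After SELECT (2 rows):
parts.qty | sales.city | sales.yr
7 | MIA | 80
6 | CHI | 20

== RESULT ==
parts.qty | sales.city | sales.yr
7 | MIA | 80
6 | CHI | 20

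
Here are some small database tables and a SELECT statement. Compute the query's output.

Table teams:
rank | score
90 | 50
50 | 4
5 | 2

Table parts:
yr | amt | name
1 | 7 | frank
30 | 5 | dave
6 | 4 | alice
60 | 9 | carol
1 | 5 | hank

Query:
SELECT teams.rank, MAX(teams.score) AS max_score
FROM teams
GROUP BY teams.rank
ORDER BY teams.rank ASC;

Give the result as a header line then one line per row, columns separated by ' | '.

After GROUP BY (3 rows):
teams.rank | max_score
90 | 50
50 | 4
5 | 2
After ORDER BY (3 rows):
teams.rank | max_score
5 | 2
50 | 4
90 | 50

== RESULT ==
teams.rank | max_score
5 | 2
50 | 4
90 | 50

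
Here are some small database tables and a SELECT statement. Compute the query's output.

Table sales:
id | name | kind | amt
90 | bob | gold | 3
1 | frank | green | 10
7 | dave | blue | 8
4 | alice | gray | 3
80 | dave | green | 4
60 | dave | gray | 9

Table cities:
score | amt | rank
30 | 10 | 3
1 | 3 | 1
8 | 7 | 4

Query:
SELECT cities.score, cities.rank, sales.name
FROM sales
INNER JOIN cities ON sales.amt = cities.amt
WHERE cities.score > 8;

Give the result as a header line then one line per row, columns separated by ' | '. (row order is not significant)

After JOIN cities (3 rows):
sales.id | sales.name | sales.kind | sales.amt | cities.score | cities.amt | cities.rank
90 | bob | gold | 3 | 1 | 3 | 1
1 | frank | green | 10 | 30 | 10 | 3
4 | alice | gray | 3 | 1 | 3 | 1
After WHERE (1 rows):
sales.id | sales.name | sales.kind | sales.amt | cities.score | cities.amt | cities.rank
1 | frank | green | 10 | 30 | 10 | 3
After SELECT (1 rows):
cities.score | cities.rank | sales.name
30 | 3 | frank

== RESULT ==
cities.score | cities.rank | sales.name
30 | 3 | frank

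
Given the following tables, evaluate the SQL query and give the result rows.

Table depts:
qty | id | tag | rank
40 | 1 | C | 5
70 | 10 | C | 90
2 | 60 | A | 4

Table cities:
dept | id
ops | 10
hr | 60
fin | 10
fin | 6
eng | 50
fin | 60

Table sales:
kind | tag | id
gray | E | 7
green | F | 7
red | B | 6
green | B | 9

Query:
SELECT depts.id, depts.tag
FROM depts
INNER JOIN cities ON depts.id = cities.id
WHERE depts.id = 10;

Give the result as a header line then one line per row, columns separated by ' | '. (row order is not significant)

== RESULT ==
depts.id | depts.tag
10 | C
10 | C

Derivation:
After JOIN cities (4 rows):
depts.qty | depts.id | depts.tag | depts.rank | cities.dept | cities.id
70 | 10 | C | 90 | ops | 10
70 | 10 | C | 90 | fin | 10
2 | 60 | A | 4 | hr | 60
2 | 60 | A | 4 | fin | 60
After WHERE (2 rows):
depts.qty | depts.id | depts.tag | depts.rank | cities.dept | cities.id
70 | 10 | C | 90 | ops | 10
70 | 10 | C | 90 | fin | 10
After SELECT (2 rows):
depts.id | depts.tag
10 | C
10 | C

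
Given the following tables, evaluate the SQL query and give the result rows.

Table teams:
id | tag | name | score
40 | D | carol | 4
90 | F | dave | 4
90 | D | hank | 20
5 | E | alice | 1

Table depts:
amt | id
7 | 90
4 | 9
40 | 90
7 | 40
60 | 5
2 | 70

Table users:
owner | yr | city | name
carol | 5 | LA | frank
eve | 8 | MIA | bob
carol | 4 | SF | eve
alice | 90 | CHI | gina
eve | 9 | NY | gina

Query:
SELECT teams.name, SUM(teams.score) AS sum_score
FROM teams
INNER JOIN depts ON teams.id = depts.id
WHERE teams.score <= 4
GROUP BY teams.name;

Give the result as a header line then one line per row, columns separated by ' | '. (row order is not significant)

== RESULT ==
teams.name | sum_score
carol | 4
dave | 8
alice | 1

Derivation:
After JOIN depts (6 rows):
teams.id | teams.tag | teams.name | teams.score | depts.amt | depts.id
40 | D | carol | 4 | 7 | 40
90 | F | dave | 4 | 7 | 90
90 | F | dave | 4 | 40 | 90
90 | D | hank | 20 | 7 | 90
90 | D | hank | 20 | 40 | 90
5 | E | alice | 1 | 60 | 5
After WHERE (4 rows):
teams.id | teams.tag | teams.name | teams.score | depts.amt | depts.id
40 | D | carol | 4 | 7 | 40
90 | F | dave | 4 | 7 | 90
90 | F | dave | 4 | 40 | 90
5 | E | alice | 1 | 60 | 5
After GROUP BY (3 rows):
teams.name | sum_score
carol | 4
dave | 8
alice | 1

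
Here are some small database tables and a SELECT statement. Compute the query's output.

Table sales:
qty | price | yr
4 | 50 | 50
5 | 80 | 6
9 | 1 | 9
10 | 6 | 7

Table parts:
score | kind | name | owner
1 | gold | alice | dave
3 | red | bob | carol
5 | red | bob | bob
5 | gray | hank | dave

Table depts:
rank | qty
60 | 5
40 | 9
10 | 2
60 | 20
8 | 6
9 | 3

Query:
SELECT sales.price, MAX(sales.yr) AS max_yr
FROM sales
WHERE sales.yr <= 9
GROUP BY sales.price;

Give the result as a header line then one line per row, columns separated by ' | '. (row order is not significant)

== RESULT ==
sales.price | max_yr
80 | 6
1 | 9
6 | 7

Derivation:
After WHERE (3 rows):
sales.qty | sales.price | sales.yr
5 | 80 | 6
9 | 1 | 9
10 | 6 | 7
After GROUP BY (3 rows):
sales.price | max_yr
80 | 6
1 | 9
6 | 7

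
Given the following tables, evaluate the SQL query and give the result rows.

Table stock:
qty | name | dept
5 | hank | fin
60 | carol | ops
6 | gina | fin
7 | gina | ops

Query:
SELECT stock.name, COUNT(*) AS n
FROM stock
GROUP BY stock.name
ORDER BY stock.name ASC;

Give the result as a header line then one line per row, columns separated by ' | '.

After GROUP BY (3 rows):
stock.name | n
hank | 1
carol | 1
gina | 2
After ORDER BY (3 rows):
stock.name | n
carol | 1
gina | 2
hank | 1

== RESULT ==
stock.name | n
carol | 1
gina | 2
hank | 1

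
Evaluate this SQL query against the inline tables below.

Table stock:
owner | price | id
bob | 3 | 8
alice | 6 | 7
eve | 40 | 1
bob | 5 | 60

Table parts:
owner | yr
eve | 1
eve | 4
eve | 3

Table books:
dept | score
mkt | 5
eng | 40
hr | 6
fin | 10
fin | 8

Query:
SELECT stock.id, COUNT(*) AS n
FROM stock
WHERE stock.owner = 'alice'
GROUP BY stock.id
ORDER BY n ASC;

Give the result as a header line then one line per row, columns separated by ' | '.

== RESULT ==
stock.id | n
7 | 1

Derivation:
After WHERE (1 rows):
stock.owner | stock.price | stock.id
alice | 6 | 7
After GROUP BY (1 rows):
stock.id | n
7 | 1
After ORDER BY (1 rows):
stock.id | n
7 | 1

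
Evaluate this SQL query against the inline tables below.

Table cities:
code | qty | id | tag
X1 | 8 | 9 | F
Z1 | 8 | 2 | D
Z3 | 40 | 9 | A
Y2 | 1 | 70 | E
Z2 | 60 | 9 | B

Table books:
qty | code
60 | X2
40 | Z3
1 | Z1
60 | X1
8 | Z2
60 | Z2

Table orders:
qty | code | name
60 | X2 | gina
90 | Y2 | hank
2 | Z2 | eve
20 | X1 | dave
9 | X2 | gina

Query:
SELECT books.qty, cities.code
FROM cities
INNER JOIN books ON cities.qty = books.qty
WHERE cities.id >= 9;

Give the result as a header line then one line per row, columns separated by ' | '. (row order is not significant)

== RESULT ==
books.qty | cities.code
8 | X1
40 | Z3
1 | Y2
60 | Z2
60 | Z2
60 | Z2

Derivation:
After JOIN books (7 rows):
cities.code | cities.qty | cities.id | cities.tag | books.qty | books.code
X1 | 8 | 9 | F | 8 | Z2
Z1 | 8 | 2 | D | 8 | Z2
Z3 | 40 | 9 | A | 40 | Z3
Y2 | 1 | 70 | E | 1 | Z1
Z2 | 60 | 9 | B | 60 | X2
Z2 | 60 | 9 | B | 60 | X1
Z2 | 60 | 9 | B | 60 | Z2
After WHERE (6 rows):
cities.code | cities.qty | cities.id | cities.tag | books.qty | books.code
X1 | 8 | 9 | F | 8 | Z2
Z3 | 40 | 9 | A | 40 | Z3
Y2 | 1 | 70 | E | 1 | Z1
Z2 | 60 | 9 | B | 60 | X2
Z2 | 60 | 9 | B | 60 | X1
Z2 | 60 | 9 | B | 60 | Z2
After SELECT (6 rows):
books.qty | cities.code
8 | X1
40 | Z3
1 | Y2
60 | Z2
60 | Z2
60 | Z2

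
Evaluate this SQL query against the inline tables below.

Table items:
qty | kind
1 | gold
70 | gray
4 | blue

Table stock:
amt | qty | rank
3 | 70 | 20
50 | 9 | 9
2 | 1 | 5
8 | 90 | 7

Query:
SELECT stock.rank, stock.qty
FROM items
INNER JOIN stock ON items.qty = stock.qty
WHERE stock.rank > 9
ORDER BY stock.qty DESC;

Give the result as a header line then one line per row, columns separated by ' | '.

== RESULT ==
stock.rank | stock.qty
20 | 70

Derivation:
After JOIN stock (2 rows):
items.qty | items.kind | stock.amt | stock.qty | stock.rank
1 | gold | 2 | 1 | 5
70 | gray | 3 | 70 | 20
After WHERE (1 rows):
items.qty | items.kind | stock.amt | stock.qty | stock.rank
70 | gray | 3 | 70 | 20
After SELECT (1 rows):
stock.rank | stock.qty
20 | 70
After ORDER BY (1 rows):
stock.rank | stock.qty
20 | 70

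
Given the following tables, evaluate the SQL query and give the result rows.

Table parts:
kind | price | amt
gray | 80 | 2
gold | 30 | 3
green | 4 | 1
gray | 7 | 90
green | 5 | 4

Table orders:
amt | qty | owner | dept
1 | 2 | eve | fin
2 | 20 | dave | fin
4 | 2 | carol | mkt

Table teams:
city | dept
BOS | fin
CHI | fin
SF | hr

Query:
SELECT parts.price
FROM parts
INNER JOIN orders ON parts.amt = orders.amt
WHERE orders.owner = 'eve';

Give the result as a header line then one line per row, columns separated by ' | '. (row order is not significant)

After JOIN orders (3 rows):
parts.kind | parts.price | parts.amt | orders.amt | orders.qty | orders.owner | orders.dept
gray | 80 | 2 | 2 | 20 | dave | fin
green | 4 | 1 | 1 | 2 | eve | fin
green | 5 | 4 | 4 | 2 | carol | mkt
After WHERE (1 rows):
parts.kind | parts.price | parts.amt | orders.amt | orders.qty | orders.owner | orders.dept
green | 4 | 1 | 1 | 2 | eve | fin
After SELECT (1 rows):
parts.price
4

== RESULT ==
parts.price
4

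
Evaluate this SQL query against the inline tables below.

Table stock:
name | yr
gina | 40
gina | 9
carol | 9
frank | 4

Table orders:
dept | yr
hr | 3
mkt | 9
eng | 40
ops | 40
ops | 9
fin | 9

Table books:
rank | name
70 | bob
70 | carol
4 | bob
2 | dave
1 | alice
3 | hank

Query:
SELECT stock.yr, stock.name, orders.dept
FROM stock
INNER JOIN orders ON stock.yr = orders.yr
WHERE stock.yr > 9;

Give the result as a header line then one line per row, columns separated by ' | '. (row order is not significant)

After JOIN orders (8 rows):
stock.name | stock.yr | orders.dept | orders.yr
gina | 40 | eng | 40
gina | 40 | ops | 40
gina | 9 | mkt | 9
gina | 9 | ops | 9
gina | 9 | fin | 9
carol | 9 | mkt | 9
carol | 9 | ops | 9
carol | 9 | fin | 9
After WHERE (2 rows):
stock.name | stock.yr | orders.dept | orders.yr
gina | 40 | eng | 40
gina | 40 | ops | 40
After SELECT (2 rows):
stock.yr | stock.name | orders.dept
40 | gina | eng
40 | gina | ops

== RESULT ==
stock.yr | stock.name | orders.dept
40 | gina | eng
40 | gina | ops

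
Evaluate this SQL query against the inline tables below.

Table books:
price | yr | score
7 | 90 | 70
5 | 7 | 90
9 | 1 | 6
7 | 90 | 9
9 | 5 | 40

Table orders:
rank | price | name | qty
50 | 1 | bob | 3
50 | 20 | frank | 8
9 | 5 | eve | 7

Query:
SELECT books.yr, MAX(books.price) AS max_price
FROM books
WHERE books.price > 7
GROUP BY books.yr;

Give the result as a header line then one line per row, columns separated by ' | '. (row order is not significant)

== RESULT ==
books.yr | max_price
1 | 9
5 | 9

Derivation:
After WHERE (2 rows):
books.price | books.yr | books.score
9 | 1 | 6
9 | 5 | 40
After GROUP BY (2 rows):
books.yr | max_price
1 | 9
5 | 9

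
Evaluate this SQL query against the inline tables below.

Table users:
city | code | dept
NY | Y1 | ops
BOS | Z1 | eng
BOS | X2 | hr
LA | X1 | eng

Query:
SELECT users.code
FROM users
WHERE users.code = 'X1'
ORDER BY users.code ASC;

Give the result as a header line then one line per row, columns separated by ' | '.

After WHERE (1 rows):
users.city | users.code | users.dept
LA | X1 | eng
After SELECT (1 rows):
users.code
X1
After ORDER BY (1 rows):
users.code
X1

== RESULT ==
users.code
X1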